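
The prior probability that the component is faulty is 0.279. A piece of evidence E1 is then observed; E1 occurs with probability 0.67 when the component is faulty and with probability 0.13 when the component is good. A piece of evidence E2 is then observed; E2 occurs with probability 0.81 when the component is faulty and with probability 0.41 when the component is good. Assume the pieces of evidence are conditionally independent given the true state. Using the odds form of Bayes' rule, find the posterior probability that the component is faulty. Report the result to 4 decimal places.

Posterior probability ≈ 0.7976

Prior odds = 0.279/(1−0.279) = 0.38696.
Likelihood ratio for E1 = 0.67/0.13 = 5.1538.
Likelihood ratio for E2 = 0.81/0.41 = 1.9756.
Posterior odds = prior odds × LR₁ × LR₂ = 3.9400.
Posterior probability = odds/(1+odds) = 3.9400/4.9400 = 0.7976.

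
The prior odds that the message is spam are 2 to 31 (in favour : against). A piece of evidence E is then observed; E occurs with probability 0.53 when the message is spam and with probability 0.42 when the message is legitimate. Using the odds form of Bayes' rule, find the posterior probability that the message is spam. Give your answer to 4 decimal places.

Prior odds = 2/31 = 0.064516. In log-odds, ln(0.064516) = -2.7408.
Add log likelihood ratio: ln(1.2619) = 0.23262.
Posterior log-odds = -2.5082, so posterior odds = exp(-2.5082) = 0.081413. Converting, P(H|E) = 0.081413/1.0814 = 0.0753.

Posterior probability ≈ 0.0753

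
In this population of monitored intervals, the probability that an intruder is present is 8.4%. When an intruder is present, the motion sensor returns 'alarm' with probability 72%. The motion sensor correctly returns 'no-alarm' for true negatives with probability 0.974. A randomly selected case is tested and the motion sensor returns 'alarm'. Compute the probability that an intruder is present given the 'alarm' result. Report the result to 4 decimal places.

P(H | E) ≈ 0.7175

Write H for 'an intruder is present'. Prior odds H:¬H = 0.084/0.916 = 0.091703. For the 'alarm' outcome, the likelihood ratio is 0.72/0.026 = 27.692.
Posterior odds = 0.091703 × 27.692 = 2.5395, so P(H|E) = 2.5395/(1+2.5395) = 0.7175.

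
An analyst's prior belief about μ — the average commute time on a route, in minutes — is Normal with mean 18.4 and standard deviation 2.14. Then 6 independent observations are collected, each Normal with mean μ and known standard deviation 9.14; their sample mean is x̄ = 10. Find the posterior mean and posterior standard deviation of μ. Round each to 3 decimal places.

With known σ, the Normal prior is conjugate. Weight on the data is w = (n/σ²)/(n/σ² + 1/τ₀²) = 0.0718222/(0.0718222+0.218360) = 0.24751.
Posterior mean = w·x̄ + (1−w)·μ₀ = 0.24751·10 + 0.75249·18.4 = 16.321. Posterior variance = 1/(0.0718222+0.218360) = 3.44611, so SD = 1.856.

Posterior mean ≈ 16.321; posterior SD ≈ 1.856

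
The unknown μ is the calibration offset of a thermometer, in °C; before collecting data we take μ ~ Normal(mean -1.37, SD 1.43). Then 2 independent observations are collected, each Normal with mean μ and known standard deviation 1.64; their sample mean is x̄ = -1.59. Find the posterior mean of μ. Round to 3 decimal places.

Posterior mean ≈ -1.503

Prior precision 1/τ₀² = 1/1.43² = 0.489021; data precision n/σ² = 2/1.64² = 0.743605.
Posterior precision = 0.489021 + 0.743605 = 1.23263.
Posterior mean = (0.489021·-1.37 + 0.743605·-1.59) / 1.23263 = -1.503.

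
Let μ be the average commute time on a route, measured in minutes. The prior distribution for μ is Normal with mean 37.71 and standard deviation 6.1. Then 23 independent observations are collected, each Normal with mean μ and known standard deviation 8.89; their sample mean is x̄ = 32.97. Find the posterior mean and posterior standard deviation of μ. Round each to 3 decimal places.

With known σ, the Normal prior is conjugate. Weight on the data is w = (n/σ²)/(n/σ² + 1/τ₀²) = 0.291021/(0.291021+0.0268745) = 0.91546.
Posterior mean = w·x̄ + (1−w)·μ₀ = 0.91546·32.97 + 0.084539·37.71 = 33.371. Posterior variance = 1/(0.291021+0.0268745) = 3.14569, so SD = 1.774.

Posterior mean ≈ 33.371; posterior SD ≈ 1.774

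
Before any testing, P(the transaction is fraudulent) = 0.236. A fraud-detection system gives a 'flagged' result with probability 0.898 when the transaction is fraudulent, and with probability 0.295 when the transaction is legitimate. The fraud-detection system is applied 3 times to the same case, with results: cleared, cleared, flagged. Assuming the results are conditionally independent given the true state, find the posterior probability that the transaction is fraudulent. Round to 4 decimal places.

Posterior P(H) ≈ 0.0193

With H the event that the transaction is fraudulent, the joint likelihood of the observed sequence is P(data|H) = 0.102·0.102·0.898 = 0.0093428 and P(data|¬H) = 0.705·0.705·0.295 = 0.14662.
Bayes: P(H|data) = 0.236·0.0093428 / (0.236·0.0093428 + 0.764·0.14662) = 0.0022049/0.11422 = 0.0193.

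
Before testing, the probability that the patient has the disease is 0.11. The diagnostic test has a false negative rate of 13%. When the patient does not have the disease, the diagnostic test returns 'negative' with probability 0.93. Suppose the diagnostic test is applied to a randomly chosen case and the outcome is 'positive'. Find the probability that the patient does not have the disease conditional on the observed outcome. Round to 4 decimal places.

P(¬H | E) ≈ 0.3943

Write H for 'the patient has the disease'. Prior odds H:¬H = 0.11/0.89 = 0.12360. For the 'positive' outcome, the likelihood ratio is 0.87/0.07 = 12.429.
Posterior odds = 0.12360 × 12.429 = 1.5361, so P(H|E) = 1.5361/(1+1.5361) = 0.6057. Then P(¬H|E) = 1 − 0.6057 = 0.3943.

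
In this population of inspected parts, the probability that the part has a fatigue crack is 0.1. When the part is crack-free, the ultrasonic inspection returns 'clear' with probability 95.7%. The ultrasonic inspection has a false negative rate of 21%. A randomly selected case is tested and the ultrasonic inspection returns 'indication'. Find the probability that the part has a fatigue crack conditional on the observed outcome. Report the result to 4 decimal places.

Let H be the event that the part has a fatigue crack. P(H) = 0.1, so P(¬H) = 0.9. With E the 'indication' result, P(E|H) = 0.79 and P(E|¬H) = 0.043.
P(E) = 0.79·0.1 + 0.043·0.9 = 0.079000 + 0.038700 = 0.11770.
By Bayes' theorem, P(H|E) = 0.079000 / 0.11770 = 0.6712.

P(H | E) ≈ 0.6712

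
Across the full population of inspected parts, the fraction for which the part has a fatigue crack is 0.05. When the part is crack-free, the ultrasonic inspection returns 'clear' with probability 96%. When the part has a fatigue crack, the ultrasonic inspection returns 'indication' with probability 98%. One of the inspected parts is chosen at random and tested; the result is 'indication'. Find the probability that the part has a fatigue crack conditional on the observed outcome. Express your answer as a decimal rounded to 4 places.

P(H | E) ≈ 0.5632

Let H be the event that the part has a fatigue crack. P(H) = 0.05, so P(¬H) = 0.95. With E the 'indication' result, P(E|H) = 0.98 and P(E|¬H) = 0.04.
P(E) = 0.98·0.05 + 0.04·0.95 = 0.049000 + 0.038000 = 0.087000.
By Bayes' theorem, P(H|E) = 0.049000 / 0.087000 = 0.5632.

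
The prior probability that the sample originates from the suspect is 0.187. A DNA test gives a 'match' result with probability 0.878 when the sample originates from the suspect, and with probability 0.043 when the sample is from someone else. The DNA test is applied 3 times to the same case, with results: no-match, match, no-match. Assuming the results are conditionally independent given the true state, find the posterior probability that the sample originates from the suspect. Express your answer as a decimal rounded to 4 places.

Posterior P(H) ≈ 0.0709

Let H be the event that the sample originates from the suspect; start with P(H) = 0.187. P('match'|H) = 0.878, P('match'|¬H) = 0.043.
Update on result 1 ('no-match'): P(H) ← 0.122·0.1870 / (0.122·0.1870 + 0.957·0.8130) = 0.022814/0.80085 = 0.0285.
Update on result 2 ('match'): P(H) ← 0.878·0.0285 / (0.878·0.0285 + 0.043·0.9715) = 0.025012/0.066787 = 0.3745.
Update on result 3 ('no-match'): P(H) ← 0.122·0.3745 / (0.122·0.3745 + 0.957·0.6255) = 0.045689/0.64429 = 0.0709.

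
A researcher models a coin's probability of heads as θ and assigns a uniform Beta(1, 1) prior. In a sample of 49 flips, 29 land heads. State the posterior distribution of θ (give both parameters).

Posterior: Beta(30, 21)

The binomial likelihood is conjugate to the Beta prior: with 29 successes and 20 failures, the posterior is Beta(1+29, 1+20) = Beta(30, 21).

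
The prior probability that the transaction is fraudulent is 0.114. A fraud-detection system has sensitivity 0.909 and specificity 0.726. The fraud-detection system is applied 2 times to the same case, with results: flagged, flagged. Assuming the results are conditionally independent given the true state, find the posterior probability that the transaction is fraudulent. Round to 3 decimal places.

Posterior P(H) ≈ 0.586

With H the event that the transaction is fraudulent, the joint likelihood of the observed sequence is P(data|H) = 0.909·0.909 = 0.82628 and P(data|¬H) = 0.274·0.274 = 0.075076.
Bayes: P(H|data) = 0.114·0.82628 / (0.114·0.82628 + 0.886·0.075076) = 0.094196/0.16071 = 0.5861.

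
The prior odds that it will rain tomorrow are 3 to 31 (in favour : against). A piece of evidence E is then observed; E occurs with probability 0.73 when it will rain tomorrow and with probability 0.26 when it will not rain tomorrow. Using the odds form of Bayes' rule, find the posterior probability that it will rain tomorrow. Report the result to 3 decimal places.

Prior odds = 3/31 = 0.096774.
Likelihood ratio for E = 0.73/0.26 = 2.8077.
Posterior odds = prior odds × LR = 0.27171.
Posterior probability = odds/(1+odds) = 0.27171/1.2717 = 0.214.

Posterior probability ≈ 0.214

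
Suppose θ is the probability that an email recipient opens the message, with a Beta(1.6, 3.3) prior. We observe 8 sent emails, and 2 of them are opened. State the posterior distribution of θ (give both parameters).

Posterior: Beta(3.6, 9.3)

The binomial likelihood is conjugate to the Beta prior: with 2 successes and 6 failures, the posterior is Beta(1.6+2, 3.3+6) = Beta(3.6, 9.3).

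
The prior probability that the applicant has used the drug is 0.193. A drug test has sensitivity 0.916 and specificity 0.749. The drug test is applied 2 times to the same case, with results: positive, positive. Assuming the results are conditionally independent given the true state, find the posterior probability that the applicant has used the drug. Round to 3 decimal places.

With H the event that the applicant has used the drug, the joint likelihood of the observed sequence is P(data|H) = 0.916·0.916 = 0.83906 and P(data|¬H) = 0.251·0.251 = 0.063001.
Bayes: P(H|data) = 0.193·0.83906 / (0.193·0.83906 + 0.807·0.063001) = 0.16194/0.21278 = 0.7611.

Posterior P(H) ≈ 0.761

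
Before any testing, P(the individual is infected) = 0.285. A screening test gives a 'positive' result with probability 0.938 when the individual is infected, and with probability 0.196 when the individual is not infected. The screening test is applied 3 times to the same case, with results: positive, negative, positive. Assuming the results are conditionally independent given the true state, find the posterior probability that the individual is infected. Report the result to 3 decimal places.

Posterior P(H) ≈ 0.413

With H the event that the individual is infected, the joint likelihood of the observed sequence is P(data|H) = 0.938·0.062·0.938 = 0.054550 and P(data|¬H) = 0.196·0.804·0.196 = 0.030886.
Bayes: P(H|data) = 0.285·0.054550 / (0.285·0.054550 + 0.715·0.030886) = 0.015547/0.037631 = 0.4131.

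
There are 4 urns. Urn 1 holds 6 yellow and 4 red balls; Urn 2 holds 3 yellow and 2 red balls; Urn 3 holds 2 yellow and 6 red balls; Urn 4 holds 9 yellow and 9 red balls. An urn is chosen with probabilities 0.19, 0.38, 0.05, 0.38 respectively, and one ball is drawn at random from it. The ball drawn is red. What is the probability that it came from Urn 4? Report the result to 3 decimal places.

Posterior probability ≈ 0.417

P(red|Urn 1) = 0.4; P(red|Urn 2) = 0.4; P(red|Urn 3) = 0.75; P(red|Urn 4) = 0.5.
Prior × likelihood for each source: 0.19·0.4=0.07600, 0.38·0.4=0.1520, 0.05·0.75=0.03750, 0.38·0.5=0.1900. Summing gives P(red) = 0.45550.
P(Urn 4 | red) = 0.1900 / 0.45550 = 0.417.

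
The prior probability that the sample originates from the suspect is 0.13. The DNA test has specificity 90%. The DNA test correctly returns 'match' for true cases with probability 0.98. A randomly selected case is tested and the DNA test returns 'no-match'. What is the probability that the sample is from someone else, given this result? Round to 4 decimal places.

Let H be the event that the sample originates from the suspect. P(H) = 0.13, so P(¬H) = 0.87. With E the 'no-match' result, P(E|H) = 0.02 and P(E|¬H) = 0.9.
P(E) = 0.02·0.13 + 0.9·0.87 = 0.0026000 + 0.78300 = 0.78560.
By Bayes' theorem, P(H|E) = 0.0026000 / 0.78560 = 0.0033. Hence P(¬H|E) = 1 − 0.0033 = 0.9967.

P(¬H | E) ≈ 0.9967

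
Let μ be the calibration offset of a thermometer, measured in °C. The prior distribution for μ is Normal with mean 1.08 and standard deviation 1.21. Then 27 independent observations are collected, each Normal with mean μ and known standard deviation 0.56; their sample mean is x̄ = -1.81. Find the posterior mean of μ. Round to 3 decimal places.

With known σ, the Normal prior is conjugate. Weight on the data is w = (n/σ²)/(n/σ² + 1/τ₀²) = 86.0969/(86.0969+0.683013) = 0.99213.
Posterior mean = w·x̄ + (1−w)·μ₀ = 0.99213·-1.81 + 0.0078706·1.08 = -1.787.

Posterior mean ≈ -1.787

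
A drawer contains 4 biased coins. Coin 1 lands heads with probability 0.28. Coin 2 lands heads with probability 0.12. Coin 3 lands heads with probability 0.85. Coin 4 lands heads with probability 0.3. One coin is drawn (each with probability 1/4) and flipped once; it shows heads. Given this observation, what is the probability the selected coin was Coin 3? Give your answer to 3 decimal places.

Posterior probability ≈ 0.548

P(heads|C1) = 0.28; P(heads|C2) = 0.12; P(heads|C3) = 0.85; P(heads|C4) = 0.3.
Prior × likelihood for each source: 0.25·0.28=0.07000, 0.25·0.12=0.03000, 0.25·0.85=0.2125, 0.25·0.3=0.07500. Summing gives P(heads) = 0.38750.
P(Coin 3 | heads) = 0.2125 / 0.38750 = 0.548.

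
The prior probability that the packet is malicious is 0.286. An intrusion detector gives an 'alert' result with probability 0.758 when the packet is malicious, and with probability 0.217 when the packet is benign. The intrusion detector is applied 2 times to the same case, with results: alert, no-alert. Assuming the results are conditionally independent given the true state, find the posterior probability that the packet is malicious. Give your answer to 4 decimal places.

With H the event that the packet is malicious, the joint likelihood of the observed sequence is P(data|H) = 0.758·0.242 = 0.18344 and P(data|¬H) = 0.217·0.783 = 0.16991.
Bayes: P(H|data) = 0.286·0.18344 / (0.286·0.18344 + 0.714·0.16991) = 0.052463/0.17378 = 0.3019.

Posterior P(H) ≈ 0.3019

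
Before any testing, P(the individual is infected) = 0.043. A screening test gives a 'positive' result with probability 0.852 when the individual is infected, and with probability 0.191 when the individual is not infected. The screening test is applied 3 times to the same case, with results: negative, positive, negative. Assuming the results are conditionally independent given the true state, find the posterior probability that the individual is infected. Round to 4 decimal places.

With H the event that the individual is infected, the joint likelihood of the observed sequence is P(data|H) = 0.148·0.852·0.148 = 0.018662 and P(data|¬H) = 0.809·0.191·0.809 = 0.12501.
Bayes: P(H|data) = 0.043·0.018662 / (0.043·0.018662 + 0.957·0.12501) = 0.00080247/0.12043 = 0.0067.

Posterior P(H) ≈ 0.0067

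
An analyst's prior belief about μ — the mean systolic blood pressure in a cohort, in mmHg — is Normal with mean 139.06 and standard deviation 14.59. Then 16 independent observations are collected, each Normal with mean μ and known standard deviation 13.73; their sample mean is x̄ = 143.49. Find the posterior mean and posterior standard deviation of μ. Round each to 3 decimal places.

With known σ, the Normal prior is conjugate. Weight on the data is w = (n/σ²)/(n/σ² + 1/τ₀²) = 0.0848748/(0.0848748+0.00469774) = 0.94755.
Posterior mean = w·x̄ + (1−w)·μ₀ = 0.94755·143.49 + 0.052446·139.06 = 143.258. Posterior variance = 1/(0.0848748+0.00469774) = 11.1641, so SD = 3.341.

Posterior mean ≈ 143.258; posterior SD ≈ 3.341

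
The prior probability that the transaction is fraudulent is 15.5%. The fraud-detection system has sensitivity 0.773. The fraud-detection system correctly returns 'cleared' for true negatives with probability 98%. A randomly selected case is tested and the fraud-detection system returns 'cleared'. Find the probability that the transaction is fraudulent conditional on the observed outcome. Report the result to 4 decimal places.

Let H be the event that the transaction is fraudulent. P(H) = 0.155, so P(¬H) = 0.845. With E the 'cleared' result, P(E|H) = 0.227 and P(E|¬H) = 0.98.
P(E) = 0.227·0.155 + 0.98·0.845 = 0.035185 + 0.82810 = 0.86328.
By Bayes' theorem, P(H|E) = 0.035185 / 0.86328 = 0.0408.

P(H | E) ≈ 0.0408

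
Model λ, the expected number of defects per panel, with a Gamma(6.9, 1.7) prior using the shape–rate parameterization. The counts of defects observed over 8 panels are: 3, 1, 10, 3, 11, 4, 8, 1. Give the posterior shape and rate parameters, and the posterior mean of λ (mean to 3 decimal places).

The Poisson likelihood adds the total count to the shape and the number of exposure periods to the rate. Here ∑xᵢ = 41 and n = 8, so shape 6.9→47.9 and rate 1.7→9.7.
E[λ | data] = 47.9/9.7 = 4.938.

Posterior: Gamma(shape=47.9, rate=9.7); mean ≈ 4.938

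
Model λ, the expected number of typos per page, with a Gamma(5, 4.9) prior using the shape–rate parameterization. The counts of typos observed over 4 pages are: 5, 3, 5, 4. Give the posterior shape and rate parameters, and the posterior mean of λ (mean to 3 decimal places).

Posterior: Gamma(shape=22, rate=8.9); mean ≈ 2.472

The Poisson likelihood adds the total count to the shape and the number of exposure periods to the rate. Here ∑xᵢ = 17 and n = 4, so shape 5→22 and rate 4.9→8.9.
Posterior mean = shape/rate = 22/8.9 = 2.472.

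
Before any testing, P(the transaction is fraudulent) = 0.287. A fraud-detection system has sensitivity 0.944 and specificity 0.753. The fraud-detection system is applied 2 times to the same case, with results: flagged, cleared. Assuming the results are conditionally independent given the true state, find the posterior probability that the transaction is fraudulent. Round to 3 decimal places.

Posterior P(H) ≈ 0.103

With H the event that the transaction is fraudulent, the joint likelihood of the observed sequence is P(data|H) = 0.944·0.056 = 0.052864 and P(data|¬H) = 0.247·0.753 = 0.18599.
Bayes: P(H|data) = 0.287·0.052864 / (0.287·0.052864 + 0.713·0.18599) = 0.015172/0.14778 = 0.1027.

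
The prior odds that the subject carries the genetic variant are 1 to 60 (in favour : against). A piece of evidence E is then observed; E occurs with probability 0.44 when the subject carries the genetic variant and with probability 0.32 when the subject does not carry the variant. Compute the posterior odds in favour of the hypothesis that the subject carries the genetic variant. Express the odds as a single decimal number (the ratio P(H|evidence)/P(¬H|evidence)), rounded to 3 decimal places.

Prior odds = 1/60 = 0.016667. In log-odds, ln(0.016667) = -4.0943.
Add log likelihood ratio: ln(1.3750) = 0.31845.
Posterior log-odds = -3.7759, so posterior odds = exp(-3.7759) = 0.022917.

Posterior odds ≈ 0.023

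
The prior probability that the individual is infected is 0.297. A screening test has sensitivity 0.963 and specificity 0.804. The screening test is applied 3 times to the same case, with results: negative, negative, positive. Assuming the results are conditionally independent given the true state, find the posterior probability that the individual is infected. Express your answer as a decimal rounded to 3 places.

Posterior P(H) ≈ 0.004

Let H be the event that the individual is infected; start with P(H) = 0.297. P('positive'|H) = 0.963, P('positive'|¬H) = 0.196.
Update on result 1 ('negative'): P(H) ← 0.037·0.2970 / (0.037·0.2970 + 0.804·0.7030) = 0.010989/0.57620 = 0.0191.
Update on result 2 ('negative'): P(H) ← 0.037·0.0191 / (0.037·0.0191 + 0.804·0.9809) = 0.00070564/0.78937 = 0.0009.
Update on result 3 ('positive'): P(H) ← 0.963·0.0009 / (0.963·0.0009 + 0.196·0.9991) = 0.00086086/0.19669 = 0.0044.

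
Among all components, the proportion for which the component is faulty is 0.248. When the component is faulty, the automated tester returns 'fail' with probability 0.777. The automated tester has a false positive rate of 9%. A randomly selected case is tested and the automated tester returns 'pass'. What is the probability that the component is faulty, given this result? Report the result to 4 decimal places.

Write H for 'the component is faulty'. Prior odds H:¬H = 0.248/0.752 = 0.32979. For the 'pass' outcome, the likelihood ratio is 0.223/0.91 = 0.24505.
Posterior odds = 0.32979 × 0.24505 = 0.080816, so P(H|E) = 0.080816/(1+0.080816) = 0.0748.

P(H | E) ≈ 0.0748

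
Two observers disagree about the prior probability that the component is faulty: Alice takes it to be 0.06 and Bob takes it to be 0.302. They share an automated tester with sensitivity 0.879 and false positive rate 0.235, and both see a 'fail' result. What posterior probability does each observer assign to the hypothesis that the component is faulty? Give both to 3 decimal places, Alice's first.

Alice: 0.193; Bob: 0.618

The likelihood ratio for a 'fail' result is 0.879/0.235 = 3.7404.
Alice: prior odds 0.06/0.94 = 0.063830; posterior odds 0.23875; posterior probability 0.193.
Bob: prior odds 0.302/0.698 = 0.43266; posterior odds 1.6184; posterior probability 0.618.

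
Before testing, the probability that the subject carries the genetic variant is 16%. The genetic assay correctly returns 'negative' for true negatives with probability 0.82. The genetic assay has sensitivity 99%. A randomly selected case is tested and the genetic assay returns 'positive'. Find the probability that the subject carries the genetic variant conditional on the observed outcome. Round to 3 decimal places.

P(H | E) ≈ 0.512

Let H be the event that the subject carries the genetic variant. P(H) = 0.16, so P(¬H) = 0.84. With E the 'positive' result, P(E|H) = 0.99 and P(E|¬H) = 0.18.
P(E) = 0.99·0.16 + 0.18·0.84 = 0.15840 + 0.15120 = 0.30960.
By Bayes' theorem, P(H|E) = 0.15840 / 0.30960 = 0.512.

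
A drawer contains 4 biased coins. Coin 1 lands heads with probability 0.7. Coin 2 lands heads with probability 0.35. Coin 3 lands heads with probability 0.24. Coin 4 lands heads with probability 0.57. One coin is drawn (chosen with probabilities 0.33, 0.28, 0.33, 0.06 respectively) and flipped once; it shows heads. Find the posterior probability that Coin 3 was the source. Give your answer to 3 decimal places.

Tabulate prior·likelihood by source: [1] prior 0.33, lik 0.7, product 0.2310; [2] prior 0.28, lik 0.35, product 0.09800; [3] prior 0.33, lik 0.24, product 0.07920; [4] prior 0.06, lik 0.57, product 0.03420.
Normalizing constant = 0.44240; the posterior for Coin 3 is its product over the sum, 0.07920/0.44240 = 0.179.

Posterior probability ≈ 0.179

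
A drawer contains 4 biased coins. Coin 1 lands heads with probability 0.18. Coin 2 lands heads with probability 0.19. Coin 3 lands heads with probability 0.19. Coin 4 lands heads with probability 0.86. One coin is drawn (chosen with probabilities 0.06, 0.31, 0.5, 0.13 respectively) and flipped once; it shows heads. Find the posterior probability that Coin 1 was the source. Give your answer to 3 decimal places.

Posterior probability ≈ 0.039

P(heads|C1) = 0.18; P(heads|C2) = 0.19; P(heads|C3) = 0.19; P(heads|C4) = 0.86.
Prior × likelihood for each source: 0.06·0.18=0.01080, 0.31·0.19=0.05890, 0.5·0.19=0.09500, 0.13·0.86=0.1118. Summing gives P(heads) = 0.27650.
P(Coin 1 | heads) = 0.01080 / 0.27650 = 0.039.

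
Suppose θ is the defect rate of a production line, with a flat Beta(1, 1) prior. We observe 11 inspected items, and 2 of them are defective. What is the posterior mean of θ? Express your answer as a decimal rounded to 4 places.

Posterior mean ≈ 0.2308

Observing 2 successes and 9 failures updates Beta(1, 1) by adding the success and failure counts to the two shape parameters: α = 1+2 = 3, β = 1+9 = 10.
Posterior mean = α/(α+β) = 3/13 = 0.2308.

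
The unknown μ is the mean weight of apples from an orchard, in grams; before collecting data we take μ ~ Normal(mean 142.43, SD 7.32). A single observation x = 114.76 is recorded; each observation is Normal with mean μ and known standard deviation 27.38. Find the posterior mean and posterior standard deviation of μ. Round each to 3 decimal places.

With known σ, the Normal prior is conjugate. Weight on the data is w = (n/σ²)/(n/σ² + 1/τ₀²) = 0.00133393/(0.00133393+0.0186628) = 0.066707.
Posterior mean = w·x̄ + (1−w)·μ₀ = 0.066707·114.76 + 0.93329·142.43 = 140.584. Posterior variance = 1/(0.00133393+0.0186628) = 50.0081, so SD = 7.072.

Posterior mean ≈ 140.584; posterior SD ≈ 7.072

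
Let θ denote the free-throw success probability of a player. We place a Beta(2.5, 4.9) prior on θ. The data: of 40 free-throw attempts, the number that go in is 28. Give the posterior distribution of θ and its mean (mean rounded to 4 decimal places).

Posterior: Beta(30.5, 16.9); mean ≈ 0.6435

The binomial likelihood is conjugate to the Beta prior: with 28 successes and 12 failures, the posterior is Beta(2.5+28, 4.9+12) = Beta(30.5, 16.9).
E[θ | data] = 30.5/(30.5+16.9) = 0.6435.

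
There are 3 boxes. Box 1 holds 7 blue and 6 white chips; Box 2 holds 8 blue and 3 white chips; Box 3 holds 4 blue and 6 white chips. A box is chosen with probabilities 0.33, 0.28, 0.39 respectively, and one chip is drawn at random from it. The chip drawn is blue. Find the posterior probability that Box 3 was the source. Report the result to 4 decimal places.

P(blue|Box 1) = 0.5385; P(blue|Box 2) = 0.7273; P(blue|Box 3) = 0.4.
Prior × likelihood for each source: 0.33·0.5385=0.1777, 0.28·0.7273=0.2036, 0.39·0.4=0.1560. Summing gives P(blue) = 0.53733.
P(Box 3 | blue) = 0.1560 / 0.53733 = 0.2903.

Posterior probability ≈ 0.2903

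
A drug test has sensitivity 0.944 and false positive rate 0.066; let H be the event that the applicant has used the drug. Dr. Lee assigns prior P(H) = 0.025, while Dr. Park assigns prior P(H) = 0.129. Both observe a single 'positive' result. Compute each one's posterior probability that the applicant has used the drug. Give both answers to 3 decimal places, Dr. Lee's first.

P('+'|H) = 0.944, P('+'|¬H) = 0.066.
Dr. Lee: numerator 0.944·0.025 = 0.023600; evidence = 0.023600+0.066·0.975 = 0.087950; posterior = 0.268.
Dr. Park: numerator 0.944·0.129 = 0.12178; evidence = 0.12178+0.066·0.871 = 0.17926; posterior = 0.679.

Dr. Lee: 0.268; Dr. Park: 0.679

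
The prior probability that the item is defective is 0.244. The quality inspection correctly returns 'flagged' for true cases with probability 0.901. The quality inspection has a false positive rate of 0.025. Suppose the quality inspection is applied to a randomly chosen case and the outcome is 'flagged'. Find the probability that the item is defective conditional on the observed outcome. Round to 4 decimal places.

P(H | E) ≈ 0.9208

Let H be the event that the item is defective. P(H) = 0.244, so P(¬H) = 0.756. With E the 'flagged' result, P(E|H) = 0.901 and P(E|¬H) = 0.025.
P(E) = 0.901·0.244 + 0.025·0.756 = 0.21984 + 0.018900 = 0.23874.
By Bayes' theorem, P(H|E) = 0.21984 / 0.23874 = 0.9208.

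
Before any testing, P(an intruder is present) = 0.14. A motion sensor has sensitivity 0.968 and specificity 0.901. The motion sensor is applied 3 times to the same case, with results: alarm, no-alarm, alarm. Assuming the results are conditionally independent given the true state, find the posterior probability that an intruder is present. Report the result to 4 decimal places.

Let H be the event that an intruder is present; start with P(H) = 0.14. P('alarm'|H) = 0.968, P('alarm'|¬H) = 0.099.
Update on result 1 ('alarm'): P(H) ← 0.968·0.1400 / (0.968·0.1400 + 0.099·0.8600) = 0.13552/0.22066 = 0.6142.
Update on result 2 ('no-alarm'): P(H) ← 0.032·0.6142 / (0.032·0.6142 + 0.901·0.3858) = 0.019653/0.36730 = 0.0535.
Update on result 3 ('alarm'): P(H) ← 0.968·0.0535 / (0.968·0.0535 + 0.099·0.9465) = 0.051795/0.14550 = 0.3560.

Posterior P(H) ≈ 0.3560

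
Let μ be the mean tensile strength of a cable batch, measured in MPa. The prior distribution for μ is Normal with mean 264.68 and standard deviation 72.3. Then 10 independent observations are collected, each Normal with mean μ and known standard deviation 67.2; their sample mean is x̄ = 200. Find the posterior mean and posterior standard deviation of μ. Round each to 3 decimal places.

Prior precision 1/τ₀² = 1/72.3² = 0.00019130; data precision n/σ² = 10/67.2² = 0.00221443.
Posterior precision = 0.00019130 + 0.00221443 = 0.00240573, giving posterior SD = 1/√0.00240573 = 20.388.
Posterior mean = (0.00019130·264.68 + 0.00221443·200) / 0.00240573 = 205.143.

Posterior mean ≈ 205.143; posterior SD ≈ 20.388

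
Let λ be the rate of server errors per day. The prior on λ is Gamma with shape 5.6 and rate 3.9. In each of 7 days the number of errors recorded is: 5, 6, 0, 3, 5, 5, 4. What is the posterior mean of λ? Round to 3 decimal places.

The Poisson likelihood adds the total count to the shape and the number of exposure periods to the rate. Here ∑xᵢ = 28 and n = 7, so shape 5.6→33.6 and rate 3.9→10.9.
Posterior mean = shape/rate = 33.6/10.9 = 3.083.

Posterior mean ≈ 3.083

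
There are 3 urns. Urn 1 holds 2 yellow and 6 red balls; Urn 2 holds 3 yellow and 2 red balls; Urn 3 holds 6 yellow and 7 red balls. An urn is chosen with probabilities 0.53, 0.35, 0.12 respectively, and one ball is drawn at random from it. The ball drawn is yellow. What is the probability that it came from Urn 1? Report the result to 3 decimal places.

Tabulate prior·likelihood by source: [1] prior 0.53, lik 0.25, product 0.1325; [2] prior 0.35, lik 0.6, product 0.2100; [3] prior 0.12, lik 0.4615, product 0.05538.
Normalizing constant = 0.39788; the posterior for Urn 1 is its product over the sum, 0.1325/0.39788 = 0.333.

Posterior probability ≈ 0.333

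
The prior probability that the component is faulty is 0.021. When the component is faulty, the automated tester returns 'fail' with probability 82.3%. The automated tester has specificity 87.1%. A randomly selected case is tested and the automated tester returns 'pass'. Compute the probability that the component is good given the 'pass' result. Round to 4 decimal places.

P(¬H | E) ≈ 0.9957

Let H be the event that the component is faulty. P(H) = 0.021, so P(¬H) = 0.979. With E the 'pass' result, P(E|H) = 0.177 and P(E|¬H) = 0.871.
P(E) = 0.177·0.021 + 0.871·0.979 = 0.0037170 + 0.85271 = 0.85643.
By Bayes' theorem, P(H|E) = 0.0037170 / 0.85643 = 0.0043. Hence P(¬H|E) = 1 − 0.0043 = 0.9957.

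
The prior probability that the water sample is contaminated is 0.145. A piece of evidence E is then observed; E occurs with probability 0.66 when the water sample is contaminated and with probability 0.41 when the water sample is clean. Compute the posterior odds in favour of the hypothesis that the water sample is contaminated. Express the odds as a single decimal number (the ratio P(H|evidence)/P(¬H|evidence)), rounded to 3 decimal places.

Prior odds = 0.145/(1−0.145) = 0.16959. In log-odds, ln(0.16959) = -1.7744.
Add log likelihood ratio: ln(1.6098) = 0.47608.
Posterior log-odds = -1.2983, so posterior odds = exp(-1.2983) = 0.27300.

Posterior odds ≈ 0.273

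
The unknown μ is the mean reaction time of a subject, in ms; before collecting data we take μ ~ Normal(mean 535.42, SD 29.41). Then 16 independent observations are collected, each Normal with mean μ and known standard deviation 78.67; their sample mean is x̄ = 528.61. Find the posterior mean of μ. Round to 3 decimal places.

Posterior mean ≈ 530.714

With known σ, the Normal prior is conjugate. Weight on the data is w = (n/σ²)/(n/σ² + 1/τ₀²) = 0.00258524/(0.00258524+0.00115614) = 0.69099.
Posterior mean = w·x̄ + (1−w)·μ₀ = 0.69099·528.61 + 0.30901·535.42 = 530.714.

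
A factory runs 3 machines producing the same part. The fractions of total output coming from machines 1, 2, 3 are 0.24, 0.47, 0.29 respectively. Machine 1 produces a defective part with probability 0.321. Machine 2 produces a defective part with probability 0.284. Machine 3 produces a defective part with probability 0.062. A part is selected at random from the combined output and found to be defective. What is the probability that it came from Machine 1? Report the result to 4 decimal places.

Tabulate prior·likelihood by source: [1] prior 0.24, lik 0.321, product 0.07704; [2] prior 0.47, lik 0.284, product 0.1335; [3] prior 0.29, lik 0.062, product 0.01798.
Normalizing constant = 0.22850; the posterior for Machine 1 is its product over the sum, 0.07704/0.22850 = 0.3372.

Posterior probability ≈ 0.3372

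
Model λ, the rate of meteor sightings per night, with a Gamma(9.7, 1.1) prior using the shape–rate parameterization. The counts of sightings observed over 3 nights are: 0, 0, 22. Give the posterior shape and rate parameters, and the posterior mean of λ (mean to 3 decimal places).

Total count ∑xᵢ = 22 over n = 3 nights.
Gamma is conjugate to the Poisson likelihood: posterior is Gamma(shape = 9.7+22 = 31.7, rate = 1.1+3 = 4.1).
E[λ | data] = 31.7/4.1 = 7.732.

Posterior: Gamma(shape=31.7, rate=4.1); mean ≈ 7.732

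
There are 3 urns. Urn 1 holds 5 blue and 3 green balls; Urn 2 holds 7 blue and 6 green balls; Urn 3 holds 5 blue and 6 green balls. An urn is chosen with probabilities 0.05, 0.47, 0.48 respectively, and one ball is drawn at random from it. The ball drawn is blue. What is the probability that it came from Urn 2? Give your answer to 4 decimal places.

Tabulate prior·likelihood by source: [1] prior 0.05, lik 0.625, product 0.03125; [2] prior 0.47, lik 0.5385, product 0.2531; [3] prior 0.48, lik 0.4545, product 0.2182.
Normalizing constant = 0.50251; the posterior for Urn 2 is its product over the sum, 0.2531/0.50251 = 0.5036.

Posterior probability ≈ 0.5036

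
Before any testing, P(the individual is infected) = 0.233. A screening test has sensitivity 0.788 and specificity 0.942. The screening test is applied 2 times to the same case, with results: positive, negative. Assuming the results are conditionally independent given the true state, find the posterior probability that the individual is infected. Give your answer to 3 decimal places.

Let H be the event that the individual is infected; start with P(H) = 0.233. P('positive'|H) = 0.788, P('positive'|¬H) = 0.058.
Update on result 1 ('positive'): P(H) ← 0.788·0.2330 / (0.788·0.2330 + 0.058·0.7670) = 0.18360/0.22809 = 0.8050.
Update on result 2 ('negative'): P(H) ← 0.212·0.8050 / (0.212·0.8050 + 0.942·0.1950) = 0.17065/0.35438 = 0.4816.

Posterior P(H) ≈ 0.482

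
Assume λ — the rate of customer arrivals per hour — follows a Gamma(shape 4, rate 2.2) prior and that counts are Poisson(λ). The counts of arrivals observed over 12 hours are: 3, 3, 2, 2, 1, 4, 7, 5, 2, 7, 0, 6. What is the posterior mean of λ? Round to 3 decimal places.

The Poisson likelihood adds the total count to the shape and the number of exposure periods to the rate. Here ∑xᵢ = 42 and n = 12, so shape 4→46 and rate 2.2→14.2.
Posterior mean = shape/rate = 46/14.2 = 3.239.

Posterior mean ≈ 3.239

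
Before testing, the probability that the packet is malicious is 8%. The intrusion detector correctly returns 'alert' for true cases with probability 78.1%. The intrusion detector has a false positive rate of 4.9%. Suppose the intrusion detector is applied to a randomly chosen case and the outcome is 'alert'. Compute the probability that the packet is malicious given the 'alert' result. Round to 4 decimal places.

Let H be the event that the packet is malicious. P(H) = 0.08, so P(¬H) = 0.92. With E the 'alert' result, P(E|H) = 0.781 and P(E|¬H) = 0.049.
P(E) = 0.781·0.08 + 0.049·0.92 = 0.062480 + 0.045080 = 0.10756.
By Bayes' theorem, P(H|E) = 0.062480 / 0.10756 = 0.5809.

P(H | E) ≈ 0.5809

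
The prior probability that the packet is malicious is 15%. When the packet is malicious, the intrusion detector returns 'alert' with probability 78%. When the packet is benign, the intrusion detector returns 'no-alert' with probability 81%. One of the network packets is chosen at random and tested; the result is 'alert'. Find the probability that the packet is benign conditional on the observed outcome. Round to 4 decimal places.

Let H be the event that the packet is malicious. P(H) = 0.15, so P(¬H) = 0.85. With E the 'alert' result, P(E|H) = 0.78 and P(E|¬H) = 0.19.
P(E) = 0.78·0.15 + 0.19·0.85 = 0.11700 + 0.16150 = 0.27850.
By Bayes' theorem, P(H|E) = 0.11700 / 0.27850 = 0.4201. Hence P(¬H|E) = 1 − 0.4201 = 0.5799.

P(¬H | E) ≈ 0.5799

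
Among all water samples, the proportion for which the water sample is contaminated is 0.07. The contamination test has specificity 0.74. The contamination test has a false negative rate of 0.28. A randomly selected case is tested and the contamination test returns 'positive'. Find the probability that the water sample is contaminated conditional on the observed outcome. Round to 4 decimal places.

Let H be the event that the water sample is contaminated. P(H) = 0.07, so P(¬H) = 0.93. With E the 'positive' result, P(E|H) = 0.72 and P(E|¬H) = 0.26.
P(E) = 0.72·0.07 + 0.26·0.93 = 0.050400 + 0.24180 = 0.29220.
By Bayes' theorem, P(H|E) = 0.050400 / 0.29220 = 0.1725.

P(H | E) ≈ 0.1725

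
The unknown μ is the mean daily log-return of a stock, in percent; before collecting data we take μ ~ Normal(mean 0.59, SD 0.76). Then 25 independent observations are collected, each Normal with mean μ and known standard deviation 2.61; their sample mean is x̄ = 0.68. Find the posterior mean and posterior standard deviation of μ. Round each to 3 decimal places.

With known σ, the Normal prior is conjugate. Weight on the data is w = (n/σ²)/(n/σ² + 1/τ₀²) = 3.66994/(3.66994+1.73130) = 0.67946.
Posterior mean = w·x̄ + (1−w)·μ₀ = 0.67946·0.68 + 0.32054·0.59 = 0.651. Posterior variance = 1/(3.66994+1.73130) = 0.185143, so SD = 0.430.

Posterior mean ≈ 0.651; posterior SD ≈ 0.430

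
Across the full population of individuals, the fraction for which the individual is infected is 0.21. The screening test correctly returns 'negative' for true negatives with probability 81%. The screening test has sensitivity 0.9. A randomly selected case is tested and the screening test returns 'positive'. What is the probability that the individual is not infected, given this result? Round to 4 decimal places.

P(¬H | E) ≈ 0.4426

Write H for 'the individual is infected'. Prior odds H:¬H = 0.21/0.79 = 0.26582. For the 'positive' outcome, the likelihood ratio is 0.9/0.19 = 4.7368.
Posterior odds = 0.26582 × 4.7368 = 1.2592, so P(H|E) = 1.2592/(1+1.2592) = 0.5574. Then P(¬H|E) = 1 − 0.5574 = 0.4426.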